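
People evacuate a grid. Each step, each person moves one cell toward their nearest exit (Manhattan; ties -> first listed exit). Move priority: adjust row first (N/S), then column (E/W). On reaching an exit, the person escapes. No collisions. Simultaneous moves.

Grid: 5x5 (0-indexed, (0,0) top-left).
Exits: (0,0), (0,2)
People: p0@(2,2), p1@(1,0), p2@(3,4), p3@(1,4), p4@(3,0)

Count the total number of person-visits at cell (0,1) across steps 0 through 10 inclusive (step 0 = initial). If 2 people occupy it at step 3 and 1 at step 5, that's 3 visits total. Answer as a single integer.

Step 0: p0@(2,2) p1@(1,0) p2@(3,4) p3@(1,4) p4@(3,0) -> at (0,1): 0 [-], cum=0
Step 1: p0@(1,2) p1@ESC p2@(2,4) p3@(0,4) p4@(2,0) -> at (0,1): 0 [-], cum=0
Step 2: p0@ESC p1@ESC p2@(1,4) p3@(0,3) p4@(1,0) -> at (0,1): 0 [-], cum=0
Step 3: p0@ESC p1@ESC p2@(0,4) p3@ESC p4@ESC -> at (0,1): 0 [-], cum=0
Step 4: p0@ESC p1@ESC p2@(0,3) p3@ESC p4@ESC -> at (0,1): 0 [-], cum=0
Step 5: p0@ESC p1@ESC p2@ESC p3@ESC p4@ESC -> at (0,1): 0 [-], cum=0
Total visits = 0

Answer: 0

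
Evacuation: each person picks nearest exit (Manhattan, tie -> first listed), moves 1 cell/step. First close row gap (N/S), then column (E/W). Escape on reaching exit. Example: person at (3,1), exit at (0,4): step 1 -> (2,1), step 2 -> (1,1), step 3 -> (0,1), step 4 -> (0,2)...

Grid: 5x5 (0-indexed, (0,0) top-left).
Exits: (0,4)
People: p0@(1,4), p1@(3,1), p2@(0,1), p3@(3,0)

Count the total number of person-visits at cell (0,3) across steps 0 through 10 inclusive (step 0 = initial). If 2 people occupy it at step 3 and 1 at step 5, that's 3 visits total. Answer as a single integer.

Step 0: p0@(1,4) p1@(3,1) p2@(0,1) p3@(3,0) -> at (0,3): 0 [-], cum=0
Step 1: p0@ESC p1@(2,1) p2@(0,2) p3@(2,0) -> at (0,3): 0 [-], cum=0
Step 2: p0@ESC p1@(1,1) p2@(0,3) p3@(1,0) -> at (0,3): 1 [p2], cum=1
Step 3: p0@ESC p1@(0,1) p2@ESC p3@(0,0) -> at (0,3): 0 [-], cum=1
Step 4: p0@ESC p1@(0,2) p2@ESC p3@(0,1) -> at (0,3): 0 [-], cum=1
Step 5: p0@ESC p1@(0,3) p2@ESC p3@(0,2) -> at (0,3): 1 [p1], cum=2
Step 6: p0@ESC p1@ESC p2@ESC p3@(0,3) -> at (0,3): 1 [p3], cum=3
Step 7: p0@ESC p1@ESC p2@ESC p3@ESC -> at (0,3): 0 [-], cum=3
Total visits = 3

Answer: 3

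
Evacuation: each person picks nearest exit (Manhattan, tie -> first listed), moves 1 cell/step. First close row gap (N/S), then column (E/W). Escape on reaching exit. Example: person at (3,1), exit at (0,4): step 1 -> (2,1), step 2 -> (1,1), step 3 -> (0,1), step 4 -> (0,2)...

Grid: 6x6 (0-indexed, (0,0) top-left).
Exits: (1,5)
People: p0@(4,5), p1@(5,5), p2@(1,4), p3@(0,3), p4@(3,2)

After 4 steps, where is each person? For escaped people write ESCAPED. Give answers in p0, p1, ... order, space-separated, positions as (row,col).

Step 1: p0:(4,5)->(3,5) | p1:(5,5)->(4,5) | p2:(1,4)->(1,5)->EXIT | p3:(0,3)->(1,3) | p4:(3,2)->(2,2)
Step 2: p0:(3,5)->(2,5) | p1:(4,5)->(3,5) | p2:escaped | p3:(1,3)->(1,4) | p4:(2,2)->(1,2)
Step 3: p0:(2,5)->(1,5)->EXIT | p1:(3,5)->(2,5) | p2:escaped | p3:(1,4)->(1,5)->EXIT | p4:(1,2)->(1,3)
Step 4: p0:escaped | p1:(2,5)->(1,5)->EXIT | p2:escaped | p3:escaped | p4:(1,3)->(1,4)

ESCAPED ESCAPED ESCAPED ESCAPED (1,4)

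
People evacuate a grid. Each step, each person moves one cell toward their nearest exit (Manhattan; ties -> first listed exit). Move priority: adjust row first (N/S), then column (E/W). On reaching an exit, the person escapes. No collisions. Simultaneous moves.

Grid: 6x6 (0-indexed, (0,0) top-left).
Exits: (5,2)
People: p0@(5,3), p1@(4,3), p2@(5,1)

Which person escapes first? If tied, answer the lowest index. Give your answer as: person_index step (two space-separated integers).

Step 1: p0:(5,3)->(5,2)->EXIT | p1:(4,3)->(5,3) | p2:(5,1)->(5,2)->EXIT
Step 2: p0:escaped | p1:(5,3)->(5,2)->EXIT | p2:escaped
Exit steps: [1, 2, 1]
First to escape: p0 at step 1

Answer: 0 1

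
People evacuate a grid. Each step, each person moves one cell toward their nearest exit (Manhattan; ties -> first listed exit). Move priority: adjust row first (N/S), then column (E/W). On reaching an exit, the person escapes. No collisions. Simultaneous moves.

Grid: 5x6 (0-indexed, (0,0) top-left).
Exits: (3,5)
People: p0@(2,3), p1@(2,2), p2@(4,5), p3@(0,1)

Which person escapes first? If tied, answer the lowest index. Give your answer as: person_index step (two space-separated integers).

Step 1: p0:(2,3)->(3,3) | p1:(2,2)->(3,2) | p2:(4,5)->(3,5)->EXIT | p3:(0,1)->(1,1)
Step 2: p0:(3,3)->(3,4) | p1:(3,2)->(3,3) | p2:escaped | p3:(1,1)->(2,1)
Step 3: p0:(3,4)->(3,5)->EXIT | p1:(3,3)->(3,4) | p2:escaped | p3:(2,1)->(3,1)
Step 4: p0:escaped | p1:(3,4)->(3,5)->EXIT | p2:escaped | p3:(3,1)->(3,2)
Step 5: p0:escaped | p1:escaped | p2:escaped | p3:(3,2)->(3,3)
Step 6: p0:escaped | p1:escaped | p2:escaped | p3:(3,3)->(3,4)
Step 7: p0:escaped | p1:escaped | p2:escaped | p3:(3,4)->(3,5)->EXIT
Exit steps: [3, 4, 1, 7]
First to escape: p2 at step 1

Answer: 2 1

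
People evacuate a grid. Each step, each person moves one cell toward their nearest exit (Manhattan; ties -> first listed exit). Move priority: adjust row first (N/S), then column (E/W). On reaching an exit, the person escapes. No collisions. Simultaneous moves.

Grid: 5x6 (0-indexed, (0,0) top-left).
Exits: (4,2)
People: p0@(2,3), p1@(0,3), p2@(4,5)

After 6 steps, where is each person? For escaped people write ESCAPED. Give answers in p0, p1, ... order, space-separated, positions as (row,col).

Step 1: p0:(2,3)->(3,3) | p1:(0,3)->(1,3) | p2:(4,5)->(4,4)
Step 2: p0:(3,3)->(4,3) | p1:(1,3)->(2,3) | p2:(4,4)->(4,3)
Step 3: p0:(4,3)->(4,2)->EXIT | p1:(2,3)->(3,3) | p2:(4,3)->(4,2)->EXIT
Step 4: p0:escaped | p1:(3,3)->(4,3) | p2:escaped
Step 5: p0:escaped | p1:(4,3)->(4,2)->EXIT | p2:escaped

ESCAPED ESCAPED ESCAPED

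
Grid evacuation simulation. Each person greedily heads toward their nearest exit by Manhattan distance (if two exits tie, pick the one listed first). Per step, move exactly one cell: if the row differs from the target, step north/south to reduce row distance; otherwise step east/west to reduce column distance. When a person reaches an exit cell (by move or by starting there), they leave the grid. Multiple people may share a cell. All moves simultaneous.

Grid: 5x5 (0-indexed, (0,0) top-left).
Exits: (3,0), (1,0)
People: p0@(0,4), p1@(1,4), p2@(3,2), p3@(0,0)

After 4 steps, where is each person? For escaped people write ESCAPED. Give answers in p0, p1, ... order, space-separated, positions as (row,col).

Step 1: p0:(0,4)->(1,4) | p1:(1,4)->(1,3) | p2:(3,2)->(3,1) | p3:(0,0)->(1,0)->EXIT
Step 2: p0:(1,4)->(1,3) | p1:(1,3)->(1,2) | p2:(3,1)->(3,0)->EXIT | p3:escaped
Step 3: p0:(1,3)->(1,2) | p1:(1,2)->(1,1) | p2:escaped | p3:escaped
Step 4: p0:(1,2)->(1,1) | p1:(1,1)->(1,0)->EXIT | p2:escaped | p3:escaped

(1,1) ESCAPED ESCAPED ESCAPED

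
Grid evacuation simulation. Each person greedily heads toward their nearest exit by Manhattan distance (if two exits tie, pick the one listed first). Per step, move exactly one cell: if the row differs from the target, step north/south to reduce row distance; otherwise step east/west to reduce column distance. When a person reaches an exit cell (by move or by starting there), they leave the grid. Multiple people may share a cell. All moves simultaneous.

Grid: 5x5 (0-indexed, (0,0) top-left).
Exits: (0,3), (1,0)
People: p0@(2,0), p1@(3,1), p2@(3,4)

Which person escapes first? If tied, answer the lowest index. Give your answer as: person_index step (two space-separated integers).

Answer: 0 1

Derivation:
Step 1: p0:(2,0)->(1,0)->EXIT | p1:(3,1)->(2,1) | p2:(3,4)->(2,4)
Step 2: p0:escaped | p1:(2,1)->(1,1) | p2:(2,4)->(1,4)
Step 3: p0:escaped | p1:(1,1)->(1,0)->EXIT | p2:(1,4)->(0,4)
Step 4: p0:escaped | p1:escaped | p2:(0,4)->(0,3)->EXIT
Exit steps: [1, 3, 4]
First to escape: p0 at step 1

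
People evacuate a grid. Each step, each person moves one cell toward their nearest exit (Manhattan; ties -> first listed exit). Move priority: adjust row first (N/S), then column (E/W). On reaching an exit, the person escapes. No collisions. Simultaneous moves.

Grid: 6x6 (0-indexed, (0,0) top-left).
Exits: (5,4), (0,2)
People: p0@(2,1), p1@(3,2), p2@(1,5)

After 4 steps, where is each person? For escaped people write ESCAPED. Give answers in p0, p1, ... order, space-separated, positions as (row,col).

Step 1: p0:(2,1)->(1,1) | p1:(3,2)->(2,2) | p2:(1,5)->(0,5)
Step 2: p0:(1,1)->(0,1) | p1:(2,2)->(1,2) | p2:(0,5)->(0,4)
Step 3: p0:(0,1)->(0,2)->EXIT | p1:(1,2)->(0,2)->EXIT | p2:(0,4)->(0,3)
Step 4: p0:escaped | p1:escaped | p2:(0,3)->(0,2)->EXIT

ESCAPED ESCAPED ESCAPED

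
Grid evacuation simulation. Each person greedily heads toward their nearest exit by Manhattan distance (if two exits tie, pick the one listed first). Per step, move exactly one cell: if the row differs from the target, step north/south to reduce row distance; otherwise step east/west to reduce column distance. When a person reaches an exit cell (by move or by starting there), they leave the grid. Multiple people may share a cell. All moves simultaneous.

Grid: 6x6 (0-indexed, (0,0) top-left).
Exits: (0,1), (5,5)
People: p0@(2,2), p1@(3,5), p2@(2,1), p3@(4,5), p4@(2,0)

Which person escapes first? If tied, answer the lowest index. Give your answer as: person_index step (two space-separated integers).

Answer: 3 1

Derivation:
Step 1: p0:(2,2)->(1,2) | p1:(3,5)->(4,5) | p2:(2,1)->(1,1) | p3:(4,5)->(5,5)->EXIT | p4:(2,0)->(1,0)
Step 2: p0:(1,2)->(0,2) | p1:(4,5)->(5,5)->EXIT | p2:(1,1)->(0,1)->EXIT | p3:escaped | p4:(1,0)->(0,0)
Step 3: p0:(0,2)->(0,1)->EXIT | p1:escaped | p2:escaped | p3:escaped | p4:(0,0)->(0,1)->EXIT
Exit steps: [3, 2, 2, 1, 3]
First to escape: p3 at step 1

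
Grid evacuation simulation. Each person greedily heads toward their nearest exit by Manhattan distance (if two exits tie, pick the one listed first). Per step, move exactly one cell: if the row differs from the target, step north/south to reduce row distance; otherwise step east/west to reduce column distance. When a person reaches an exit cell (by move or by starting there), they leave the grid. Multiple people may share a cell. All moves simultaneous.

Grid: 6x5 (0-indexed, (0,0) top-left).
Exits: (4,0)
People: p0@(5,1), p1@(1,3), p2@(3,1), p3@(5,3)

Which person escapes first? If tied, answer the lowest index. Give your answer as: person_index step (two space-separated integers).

Step 1: p0:(5,1)->(4,1) | p1:(1,3)->(2,3) | p2:(3,1)->(4,1) | p3:(5,3)->(4,3)
Step 2: p0:(4,1)->(4,0)->EXIT | p1:(2,3)->(3,3) | p2:(4,1)->(4,0)->EXIT | p3:(4,3)->(4,2)
Step 3: p0:escaped | p1:(3,3)->(4,3) | p2:escaped | p3:(4,2)->(4,1)
Step 4: p0:escaped | p1:(4,3)->(4,2) | p2:escaped | p3:(4,1)->(4,0)->EXIT
Step 5: p0:escaped | p1:(4,2)->(4,1) | p2:escaped | p3:escaped
Step 6: p0:escaped | p1:(4,1)->(4,0)->EXIT | p2:escaped | p3:escaped
Exit steps: [2, 6, 2, 4]
First to escape: p0 at step 2

Answer: 0 2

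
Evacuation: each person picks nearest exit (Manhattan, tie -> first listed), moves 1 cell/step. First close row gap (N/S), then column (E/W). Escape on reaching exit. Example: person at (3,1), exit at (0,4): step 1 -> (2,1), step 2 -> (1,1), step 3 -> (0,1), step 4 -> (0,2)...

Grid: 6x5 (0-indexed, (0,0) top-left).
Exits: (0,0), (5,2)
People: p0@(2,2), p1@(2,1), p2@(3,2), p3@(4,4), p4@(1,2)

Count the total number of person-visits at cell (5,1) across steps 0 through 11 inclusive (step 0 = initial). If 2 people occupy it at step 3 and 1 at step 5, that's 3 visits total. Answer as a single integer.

Step 0: p0@(2,2) p1@(2,1) p2@(3,2) p3@(4,4) p4@(1,2) -> at (5,1): 0 [-], cum=0
Step 1: p0@(3,2) p1@(1,1) p2@(4,2) p3@(5,4) p4@(0,2) -> at (5,1): 0 [-], cum=0
Step 2: p0@(4,2) p1@(0,1) p2@ESC p3@(5,3) p4@(0,1) -> at (5,1): 0 [-], cum=0
Step 3: p0@ESC p1@ESC p2@ESC p3@ESC p4@ESC -> at (5,1): 0 [-], cum=0
Total visits = 0

Answer: 0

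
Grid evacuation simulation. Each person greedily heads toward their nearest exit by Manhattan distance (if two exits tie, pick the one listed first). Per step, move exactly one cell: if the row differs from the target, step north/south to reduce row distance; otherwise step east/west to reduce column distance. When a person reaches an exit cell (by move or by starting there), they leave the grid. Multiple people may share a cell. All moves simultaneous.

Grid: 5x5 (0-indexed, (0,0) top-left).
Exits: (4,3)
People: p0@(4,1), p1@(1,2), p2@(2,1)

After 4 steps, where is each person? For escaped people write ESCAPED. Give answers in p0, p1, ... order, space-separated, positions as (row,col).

Step 1: p0:(4,1)->(4,2) | p1:(1,2)->(2,2) | p2:(2,1)->(3,1)
Step 2: p0:(4,2)->(4,3)->EXIT | p1:(2,2)->(3,2) | p2:(3,1)->(4,1)
Step 3: p0:escaped | p1:(3,2)->(4,2) | p2:(4,1)->(4,2)
Step 4: p0:escaped | p1:(4,2)->(4,3)->EXIT | p2:(4,2)->(4,3)->EXIT

ESCAPED ESCAPED ESCAPED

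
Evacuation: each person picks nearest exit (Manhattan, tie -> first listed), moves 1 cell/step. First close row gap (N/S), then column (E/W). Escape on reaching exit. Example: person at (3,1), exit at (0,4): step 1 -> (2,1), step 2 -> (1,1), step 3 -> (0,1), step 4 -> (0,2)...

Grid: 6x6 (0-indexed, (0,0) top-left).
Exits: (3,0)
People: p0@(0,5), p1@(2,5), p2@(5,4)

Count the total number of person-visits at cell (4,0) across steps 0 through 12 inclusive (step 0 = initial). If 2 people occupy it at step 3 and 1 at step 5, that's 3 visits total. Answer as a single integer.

Step 0: p0@(0,5) p1@(2,5) p2@(5,4) -> at (4,0): 0 [-], cum=0
Step 1: p0@(1,5) p1@(3,5) p2@(4,4) -> at (4,0): 0 [-], cum=0
Step 2: p0@(2,5) p1@(3,4) p2@(3,4) -> at (4,0): 0 [-], cum=0
Step 3: p0@(3,5) p1@(3,3) p2@(3,3) -> at (4,0): 0 [-], cum=0
Step 4: p0@(3,4) p1@(3,2) p2@(3,2) -> at (4,0): 0 [-], cum=0
Step 5: p0@(3,3) p1@(3,1) p2@(3,1) -> at (4,0): 0 [-], cum=0
Step 6: p0@(3,2) p1@ESC p2@ESC -> at (4,0): 0 [-], cum=0
Step 7: p0@(3,1) p1@ESC p2@ESC -> at (4,0): 0 [-], cum=0
Step 8: p0@ESC p1@ESC p2@ESC -> at (4,0): 0 [-], cum=0
Total visits = 0

Answer: 0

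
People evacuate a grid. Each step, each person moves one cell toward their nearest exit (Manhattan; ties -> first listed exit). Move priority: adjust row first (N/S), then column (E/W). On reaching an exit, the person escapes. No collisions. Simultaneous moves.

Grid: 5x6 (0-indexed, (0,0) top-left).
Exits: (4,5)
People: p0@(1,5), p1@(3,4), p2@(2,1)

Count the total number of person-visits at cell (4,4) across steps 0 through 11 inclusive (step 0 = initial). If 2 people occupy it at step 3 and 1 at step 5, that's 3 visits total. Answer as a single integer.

Step 0: p0@(1,5) p1@(3,4) p2@(2,1) -> at (4,4): 0 [-], cum=0
Step 1: p0@(2,5) p1@(4,4) p2@(3,1) -> at (4,4): 1 [p1], cum=1
Step 2: p0@(3,5) p1@ESC p2@(4,1) -> at (4,4): 0 [-], cum=1
Step 3: p0@ESC p1@ESC p2@(4,2) -> at (4,4): 0 [-], cum=1
Step 4: p0@ESC p1@ESC p2@(4,3) -> at (4,4): 0 [-], cum=1
Step 5: p0@ESC p1@ESC p2@(4,4) -> at (4,4): 1 [p2], cum=2
Step 6: p0@ESC p1@ESC p2@ESC -> at (4,4): 0 [-], cum=2
Total visits = 2

Answer: 2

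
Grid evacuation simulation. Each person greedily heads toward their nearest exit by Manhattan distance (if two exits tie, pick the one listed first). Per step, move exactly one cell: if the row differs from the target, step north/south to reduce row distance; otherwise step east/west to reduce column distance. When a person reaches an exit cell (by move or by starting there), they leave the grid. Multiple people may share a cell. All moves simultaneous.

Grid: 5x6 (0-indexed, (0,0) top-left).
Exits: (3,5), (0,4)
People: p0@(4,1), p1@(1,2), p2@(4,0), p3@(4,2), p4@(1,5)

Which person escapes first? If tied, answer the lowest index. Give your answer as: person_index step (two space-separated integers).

Step 1: p0:(4,1)->(3,1) | p1:(1,2)->(0,2) | p2:(4,0)->(3,0) | p3:(4,2)->(3,2) | p4:(1,5)->(2,5)
Step 2: p0:(3,1)->(3,2) | p1:(0,2)->(0,3) | p2:(3,0)->(3,1) | p3:(3,2)->(3,3) | p4:(2,5)->(3,5)->EXIT
Step 3: p0:(3,2)->(3,3) | p1:(0,3)->(0,4)->EXIT | p2:(3,1)->(3,2) | p3:(3,3)->(3,4) | p4:escaped
Step 4: p0:(3,3)->(3,4) | p1:escaped | p2:(3,2)->(3,3) | p3:(3,4)->(3,5)->EXIT | p4:escaped
Step 5: p0:(3,4)->(3,5)->EXIT | p1:escaped | p2:(3,3)->(3,4) | p3:escaped | p4:escaped
Step 6: p0:escaped | p1:escaped | p2:(3,4)->(3,5)->EXIT | p3:escaped | p4:escaped
Exit steps: [5, 3, 6, 4, 2]
First to escape: p4 at step 2

Answer: 4 2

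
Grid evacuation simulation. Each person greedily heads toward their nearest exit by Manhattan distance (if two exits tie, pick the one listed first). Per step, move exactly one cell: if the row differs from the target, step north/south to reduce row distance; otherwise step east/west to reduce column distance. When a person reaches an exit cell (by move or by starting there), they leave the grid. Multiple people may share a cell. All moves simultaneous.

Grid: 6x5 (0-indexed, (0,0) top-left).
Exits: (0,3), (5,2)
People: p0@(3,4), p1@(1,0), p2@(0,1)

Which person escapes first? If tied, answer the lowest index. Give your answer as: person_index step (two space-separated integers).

Step 1: p0:(3,4)->(2,4) | p1:(1,0)->(0,0) | p2:(0,1)->(0,2)
Step 2: p0:(2,4)->(1,4) | p1:(0,0)->(0,1) | p2:(0,2)->(0,3)->EXIT
Step 3: p0:(1,4)->(0,4) | p1:(0,1)->(0,2) | p2:escaped
Step 4: p0:(0,4)->(0,3)->EXIT | p1:(0,2)->(0,3)->EXIT | p2:escaped
Exit steps: [4, 4, 2]
First to escape: p2 at step 2

Answer: 2 2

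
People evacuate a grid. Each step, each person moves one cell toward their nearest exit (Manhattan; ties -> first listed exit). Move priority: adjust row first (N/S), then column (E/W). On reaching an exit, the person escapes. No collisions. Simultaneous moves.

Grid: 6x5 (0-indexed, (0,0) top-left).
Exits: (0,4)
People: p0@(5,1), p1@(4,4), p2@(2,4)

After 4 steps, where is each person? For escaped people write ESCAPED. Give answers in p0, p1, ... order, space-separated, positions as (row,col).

Step 1: p0:(5,1)->(4,1) | p1:(4,4)->(3,4) | p2:(2,4)->(1,4)
Step 2: p0:(4,1)->(3,1) | p1:(3,4)->(2,4) | p2:(1,4)->(0,4)->EXIT
Step 3: p0:(3,1)->(2,1) | p1:(2,4)->(1,4) | p2:escaped
Step 4: p0:(2,1)->(1,1) | p1:(1,4)->(0,4)->EXIT | p2:escaped

(1,1) ESCAPED ESCAPED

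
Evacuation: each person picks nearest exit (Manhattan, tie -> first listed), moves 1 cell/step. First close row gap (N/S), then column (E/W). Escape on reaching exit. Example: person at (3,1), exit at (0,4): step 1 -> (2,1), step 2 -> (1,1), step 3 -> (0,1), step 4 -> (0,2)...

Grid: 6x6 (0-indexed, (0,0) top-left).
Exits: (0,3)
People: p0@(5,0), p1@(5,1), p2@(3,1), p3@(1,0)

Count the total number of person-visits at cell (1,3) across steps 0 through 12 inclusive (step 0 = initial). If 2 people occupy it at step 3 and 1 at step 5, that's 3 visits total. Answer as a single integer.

Answer: 0

Derivation:
Step 0: p0@(5,0) p1@(5,1) p2@(3,1) p3@(1,0) -> at (1,3): 0 [-], cum=0
Step 1: p0@(4,0) p1@(4,1) p2@(2,1) p3@(0,0) -> at (1,3): 0 [-], cum=0
Step 2: p0@(3,0) p1@(3,1) p2@(1,1) p3@(0,1) -> at (1,3): 0 [-], cum=0
Step 3: p0@(2,0) p1@(2,1) p2@(0,1) p3@(0,2) -> at (1,3): 0 [-], cum=0
Step 4: p0@(1,0) p1@(1,1) p2@(0,2) p3@ESC -> at (1,3): 0 [-], cum=0
Step 5: p0@(0,0) p1@(0,1) p2@ESC p3@ESC -> at (1,3): 0 [-], cum=0
Step 6: p0@(0,1) p1@(0,2) p2@ESC p3@ESC -> at (1,3): 0 [-], cum=0
Step 7: p0@(0,2) p1@ESC p2@ESC p3@ESC -> at (1,3): 0 [-], cum=0
Step 8: p0@ESC p1@ESC p2@ESC p3@ESC -> at (1,3): 0 [-], cum=0
Total visits = 0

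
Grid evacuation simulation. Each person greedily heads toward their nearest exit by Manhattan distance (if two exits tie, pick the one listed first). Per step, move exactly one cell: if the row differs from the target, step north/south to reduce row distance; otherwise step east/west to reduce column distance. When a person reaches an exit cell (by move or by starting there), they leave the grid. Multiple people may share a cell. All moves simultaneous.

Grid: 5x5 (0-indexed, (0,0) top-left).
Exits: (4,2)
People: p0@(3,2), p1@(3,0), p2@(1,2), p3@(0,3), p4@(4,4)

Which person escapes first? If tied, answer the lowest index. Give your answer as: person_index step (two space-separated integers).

Answer: 0 1

Derivation:
Step 1: p0:(3,2)->(4,2)->EXIT | p1:(3,0)->(4,0) | p2:(1,2)->(2,2) | p3:(0,3)->(1,3) | p4:(4,4)->(4,3)
Step 2: p0:escaped | p1:(4,0)->(4,1) | p2:(2,2)->(3,2) | p3:(1,3)->(2,3) | p4:(4,3)->(4,2)->EXIT
Step 3: p0:escaped | p1:(4,1)->(4,2)->EXIT | p2:(3,2)->(4,2)->EXIT | p3:(2,3)->(3,3) | p4:escaped
Step 4: p0:escaped | p1:escaped | p2:escaped | p3:(3,3)->(4,3) | p4:escaped
Step 5: p0:escaped | p1:escaped | p2:escaped | p3:(4,3)->(4,2)->EXIT | p4:escaped
Exit steps: [1, 3, 3, 5, 2]
First to escape: p0 at step 1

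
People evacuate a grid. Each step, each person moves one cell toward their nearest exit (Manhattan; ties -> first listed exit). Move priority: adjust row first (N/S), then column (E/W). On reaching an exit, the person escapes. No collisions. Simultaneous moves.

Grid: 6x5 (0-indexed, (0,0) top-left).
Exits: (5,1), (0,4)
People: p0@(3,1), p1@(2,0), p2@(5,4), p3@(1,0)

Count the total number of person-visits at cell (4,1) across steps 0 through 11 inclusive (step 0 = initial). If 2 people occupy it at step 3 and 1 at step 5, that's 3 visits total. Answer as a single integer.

Step 0: p0@(3,1) p1@(2,0) p2@(5,4) p3@(1,0) -> at (4,1): 0 [-], cum=0
Step 1: p0@(4,1) p1@(3,0) p2@(5,3) p3@(2,0) -> at (4,1): 1 [p0], cum=1
Step 2: p0@ESC p1@(4,0) p2@(5,2) p3@(3,0) -> at (4,1): 0 [-], cum=1
Step 3: p0@ESC p1@(5,0) p2@ESC p3@(4,0) -> at (4,1): 0 [-], cum=1
Step 4: p0@ESC p1@ESC p2@ESC p3@(5,0) -> at (4,1): 0 [-], cum=1
Step 5: p0@ESC p1@ESC p2@ESC p3@ESC -> at (4,1): 0 [-], cum=1
Total visits = 1

Answer: 1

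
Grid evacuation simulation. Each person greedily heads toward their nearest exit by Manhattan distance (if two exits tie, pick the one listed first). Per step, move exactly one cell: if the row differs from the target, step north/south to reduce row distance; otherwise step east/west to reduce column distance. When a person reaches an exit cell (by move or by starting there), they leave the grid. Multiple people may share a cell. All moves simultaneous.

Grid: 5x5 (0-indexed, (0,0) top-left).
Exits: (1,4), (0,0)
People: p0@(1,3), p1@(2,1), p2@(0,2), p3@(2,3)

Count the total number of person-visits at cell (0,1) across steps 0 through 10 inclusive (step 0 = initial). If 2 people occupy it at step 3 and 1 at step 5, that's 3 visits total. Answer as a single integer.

Step 0: p0@(1,3) p1@(2,1) p2@(0,2) p3@(2,3) -> at (0,1): 0 [-], cum=0
Step 1: p0@ESC p1@(1,1) p2@(0,1) p3@(1,3) -> at (0,1): 1 [p2], cum=1
Step 2: p0@ESC p1@(0,1) p2@ESC p3@ESC -> at (0,1): 1 [p1], cum=2
Step 3: p0@ESC p1@ESC p2@ESC p3@ESC -> at (0,1): 0 [-], cum=2
Total visits = 2

Answer: 2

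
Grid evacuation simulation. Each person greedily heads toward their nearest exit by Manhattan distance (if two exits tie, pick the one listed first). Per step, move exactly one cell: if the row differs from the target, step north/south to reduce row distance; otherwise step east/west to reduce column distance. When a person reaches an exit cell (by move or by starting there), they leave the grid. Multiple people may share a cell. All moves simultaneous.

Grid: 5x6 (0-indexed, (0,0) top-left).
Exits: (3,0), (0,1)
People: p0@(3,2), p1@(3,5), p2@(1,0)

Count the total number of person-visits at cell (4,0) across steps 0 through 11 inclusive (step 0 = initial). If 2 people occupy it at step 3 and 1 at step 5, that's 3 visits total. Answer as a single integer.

Step 0: p0@(3,2) p1@(3,5) p2@(1,0) -> at (4,0): 0 [-], cum=0
Step 1: p0@(3,1) p1@(3,4) p2@(2,0) -> at (4,0): 0 [-], cum=0
Step 2: p0@ESC p1@(3,3) p2@ESC -> at (4,0): 0 [-], cum=0
Step 3: p0@ESC p1@(3,2) p2@ESC -> at (4,0): 0 [-], cum=0
Step 4: p0@ESC p1@(3,1) p2@ESC -> at (4,0): 0 [-], cum=0
Step 5: p0@ESC p1@ESC p2@ESC -> at (4,0): 0 [-], cum=0
Total visits = 0

Answer: 0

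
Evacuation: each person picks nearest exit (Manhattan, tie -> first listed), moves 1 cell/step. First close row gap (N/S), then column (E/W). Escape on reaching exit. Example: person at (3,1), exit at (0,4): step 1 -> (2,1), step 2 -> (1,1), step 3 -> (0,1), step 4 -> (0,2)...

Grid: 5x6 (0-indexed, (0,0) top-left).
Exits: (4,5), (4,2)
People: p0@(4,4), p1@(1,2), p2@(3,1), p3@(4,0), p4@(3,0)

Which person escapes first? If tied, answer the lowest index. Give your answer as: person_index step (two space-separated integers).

Step 1: p0:(4,4)->(4,5)->EXIT | p1:(1,2)->(2,2) | p2:(3,1)->(4,1) | p3:(4,0)->(4,1) | p4:(3,0)->(4,0)
Step 2: p0:escaped | p1:(2,2)->(3,2) | p2:(4,1)->(4,2)->EXIT | p3:(4,1)->(4,2)->EXIT | p4:(4,0)->(4,1)
Step 3: p0:escaped | p1:(3,2)->(4,2)->EXIT | p2:escaped | p3:escaped | p4:(4,1)->(4,2)->EXIT
Exit steps: [1, 3, 2, 2, 3]
First to escape: p0 at step 1

Answer: 0 1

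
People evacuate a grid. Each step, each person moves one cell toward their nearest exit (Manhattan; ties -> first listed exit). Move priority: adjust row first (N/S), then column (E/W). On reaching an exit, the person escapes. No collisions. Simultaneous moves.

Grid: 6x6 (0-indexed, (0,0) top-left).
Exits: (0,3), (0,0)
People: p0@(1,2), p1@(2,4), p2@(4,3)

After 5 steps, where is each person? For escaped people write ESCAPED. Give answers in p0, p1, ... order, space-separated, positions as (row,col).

Step 1: p0:(1,2)->(0,2) | p1:(2,4)->(1,4) | p2:(4,3)->(3,3)
Step 2: p0:(0,2)->(0,3)->EXIT | p1:(1,4)->(0,4) | p2:(3,3)->(2,3)
Step 3: p0:escaped | p1:(0,4)->(0,3)->EXIT | p2:(2,3)->(1,3)
Step 4: p0:escaped | p1:escaped | p2:(1,3)->(0,3)->EXIT

ESCAPED ESCAPED ESCAPED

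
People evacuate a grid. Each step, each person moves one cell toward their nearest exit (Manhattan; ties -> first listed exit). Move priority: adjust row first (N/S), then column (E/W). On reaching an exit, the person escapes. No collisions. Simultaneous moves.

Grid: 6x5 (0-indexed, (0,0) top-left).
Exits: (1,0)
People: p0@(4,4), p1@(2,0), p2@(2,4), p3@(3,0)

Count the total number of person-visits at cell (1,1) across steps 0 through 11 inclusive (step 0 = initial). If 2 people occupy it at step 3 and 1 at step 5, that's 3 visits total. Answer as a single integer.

Answer: 2

Derivation:
Step 0: p0@(4,4) p1@(2,0) p2@(2,4) p3@(3,0) -> at (1,1): 0 [-], cum=0
Step 1: p0@(3,4) p1@ESC p2@(1,4) p3@(2,0) -> at (1,1): 0 [-], cum=0
Step 2: p0@(2,4) p1@ESC p2@(1,3) p3@ESC -> at (1,1): 0 [-], cum=0
Step 3: p0@(1,4) p1@ESC p2@(1,2) p3@ESC -> at (1,1): 0 [-], cum=0
Step 4: p0@(1,3) p1@ESC p2@(1,1) p3@ESC -> at (1,1): 1 [p2], cum=1
Step 5: p0@(1,2) p1@ESC p2@ESC p3@ESC -> at (1,1): 0 [-], cum=1
Step 6: p0@(1,1) p1@ESC p2@ESC p3@ESC -> at (1,1): 1 [p0], cum=2
Step 7: p0@ESC p1@ESC p2@ESC p3@ESC -> at (1,1): 0 [-], cum=2
Total visits = 2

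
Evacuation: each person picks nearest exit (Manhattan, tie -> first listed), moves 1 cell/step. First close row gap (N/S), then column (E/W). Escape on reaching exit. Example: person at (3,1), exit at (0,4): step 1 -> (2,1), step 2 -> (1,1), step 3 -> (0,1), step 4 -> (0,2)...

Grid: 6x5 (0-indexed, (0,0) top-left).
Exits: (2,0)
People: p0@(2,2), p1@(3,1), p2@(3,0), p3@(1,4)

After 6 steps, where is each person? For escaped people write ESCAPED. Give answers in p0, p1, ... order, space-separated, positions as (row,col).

Step 1: p0:(2,2)->(2,1) | p1:(3,1)->(2,1) | p2:(3,0)->(2,0)->EXIT | p3:(1,4)->(2,4)
Step 2: p0:(2,1)->(2,0)->EXIT | p1:(2,1)->(2,0)->EXIT | p2:escaped | p3:(2,4)->(2,3)
Step 3: p0:escaped | p1:escaped | p2:escaped | p3:(2,3)->(2,2)
Step 4: p0:escaped | p1:escaped | p2:escaped | p3:(2,2)->(2,1)
Step 5: p0:escaped | p1:escaped | p2:escaped | p3:(2,1)->(2,0)->EXIT

ESCAPED ESCAPED ESCAPED ESCAPED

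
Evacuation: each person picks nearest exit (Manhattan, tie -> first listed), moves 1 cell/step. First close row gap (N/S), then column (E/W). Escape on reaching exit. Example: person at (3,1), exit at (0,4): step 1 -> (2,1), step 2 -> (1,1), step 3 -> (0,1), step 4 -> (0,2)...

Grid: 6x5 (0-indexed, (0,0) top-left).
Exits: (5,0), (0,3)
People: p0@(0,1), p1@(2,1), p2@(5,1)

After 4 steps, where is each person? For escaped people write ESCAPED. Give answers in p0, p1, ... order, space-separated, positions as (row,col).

Step 1: p0:(0,1)->(0,2) | p1:(2,1)->(3,1) | p2:(5,1)->(5,0)->EXIT
Step 2: p0:(0,2)->(0,3)->EXIT | p1:(3,1)->(4,1) | p2:escaped
Step 3: p0:escaped | p1:(4,1)->(5,1) | p2:escaped
Step 4: p0:escaped | p1:(5,1)->(5,0)->EXIT | p2:escaped

ESCAPED ESCAPED ESCAPED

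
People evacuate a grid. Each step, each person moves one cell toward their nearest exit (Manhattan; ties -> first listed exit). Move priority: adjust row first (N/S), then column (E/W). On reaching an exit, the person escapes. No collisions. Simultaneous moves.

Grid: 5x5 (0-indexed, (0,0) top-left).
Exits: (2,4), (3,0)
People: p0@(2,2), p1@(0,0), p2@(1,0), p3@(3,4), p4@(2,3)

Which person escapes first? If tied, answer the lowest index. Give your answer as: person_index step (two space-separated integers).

Step 1: p0:(2,2)->(2,3) | p1:(0,0)->(1,0) | p2:(1,0)->(2,0) | p3:(3,4)->(2,4)->EXIT | p4:(2,3)->(2,4)->EXIT
Step 2: p0:(2,3)->(2,4)->EXIT | p1:(1,0)->(2,0) | p2:(2,0)->(3,0)->EXIT | p3:escaped | p4:escaped
Step 3: p0:escaped | p1:(2,0)->(3,0)->EXIT | p2:escaped | p3:escaped | p4:escaped
Exit steps: [2, 3, 2, 1, 1]
First to escape: p3 at step 1

Answer: 3 1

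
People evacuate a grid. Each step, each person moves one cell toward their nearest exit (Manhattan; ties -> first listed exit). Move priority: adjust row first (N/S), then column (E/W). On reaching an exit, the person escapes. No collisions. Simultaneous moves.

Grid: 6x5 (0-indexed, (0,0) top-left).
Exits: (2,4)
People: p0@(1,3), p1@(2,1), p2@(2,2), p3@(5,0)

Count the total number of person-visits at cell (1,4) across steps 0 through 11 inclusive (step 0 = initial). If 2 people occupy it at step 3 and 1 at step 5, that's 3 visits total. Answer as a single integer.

Step 0: p0@(1,3) p1@(2,1) p2@(2,2) p3@(5,0) -> at (1,4): 0 [-], cum=0
Step 1: p0@(2,3) p1@(2,2) p2@(2,3) p3@(4,0) -> at (1,4): 0 [-], cum=0
Step 2: p0@ESC p1@(2,3) p2@ESC p3@(3,0) -> at (1,4): 0 [-], cum=0
Step 3: p0@ESC p1@ESC p2@ESC p3@(2,0) -> at (1,4): 0 [-], cum=0
Step 4: p0@ESC p1@ESC p2@ESC p3@(2,1) -> at (1,4): 0 [-], cum=0
Step 5: p0@ESC p1@ESC p2@ESC p3@(2,2) -> at (1,4): 0 [-], cum=0
Step 6: p0@ESC p1@ESC p2@ESC p3@(2,3) -> at (1,4): 0 [-], cum=0
Step 7: p0@ESC p1@ESC p2@ESC p3@ESC -> at (1,4): 0 [-], cum=0
Total visits = 0

Answer: 0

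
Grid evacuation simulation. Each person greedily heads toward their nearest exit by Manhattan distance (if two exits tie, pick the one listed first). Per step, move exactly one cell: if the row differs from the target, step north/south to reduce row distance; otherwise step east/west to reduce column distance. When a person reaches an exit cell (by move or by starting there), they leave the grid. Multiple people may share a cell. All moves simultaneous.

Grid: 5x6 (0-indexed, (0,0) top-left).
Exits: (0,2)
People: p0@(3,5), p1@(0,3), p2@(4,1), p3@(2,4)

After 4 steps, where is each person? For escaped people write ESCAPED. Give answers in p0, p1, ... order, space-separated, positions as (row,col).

Step 1: p0:(3,5)->(2,5) | p1:(0,3)->(0,2)->EXIT | p2:(4,1)->(3,1) | p3:(2,4)->(1,4)
Step 2: p0:(2,5)->(1,5) | p1:escaped | p2:(3,1)->(2,1) | p3:(1,4)->(0,4)
Step 3: p0:(1,5)->(0,5) | p1:escaped | p2:(2,1)->(1,1) | p3:(0,4)->(0,3)
Step 4: p0:(0,5)->(0,4) | p1:escaped | p2:(1,1)->(0,1) | p3:(0,3)->(0,2)->EXIT

(0,4) ESCAPED (0,1) ESCAPED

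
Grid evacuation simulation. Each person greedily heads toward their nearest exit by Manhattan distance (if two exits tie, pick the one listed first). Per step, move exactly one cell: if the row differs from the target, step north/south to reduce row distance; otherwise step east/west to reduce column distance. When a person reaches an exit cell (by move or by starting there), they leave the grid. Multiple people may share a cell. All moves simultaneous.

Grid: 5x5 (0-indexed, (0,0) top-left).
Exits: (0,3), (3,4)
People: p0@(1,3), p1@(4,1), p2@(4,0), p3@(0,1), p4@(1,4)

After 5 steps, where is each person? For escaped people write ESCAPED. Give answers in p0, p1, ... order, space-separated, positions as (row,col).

Step 1: p0:(1,3)->(0,3)->EXIT | p1:(4,1)->(3,1) | p2:(4,0)->(3,0) | p3:(0,1)->(0,2) | p4:(1,4)->(0,4)
Step 2: p0:escaped | p1:(3,1)->(3,2) | p2:(3,0)->(3,1) | p3:(0,2)->(0,3)->EXIT | p4:(0,4)->(0,3)->EXIT
Step 3: p0:escaped | p1:(3,2)->(3,3) | p2:(3,1)->(3,2) | p3:escaped | p4:escaped
Step 4: p0:escaped | p1:(3,3)->(3,4)->EXIT | p2:(3,2)->(3,3) | p3:escaped | p4:escaped
Step 5: p0:escaped | p1:escaped | p2:(3,3)->(3,4)->EXIT | p3:escaped | p4:escaped

ESCAPED ESCAPED ESCAPED ESCAPED ESCAPED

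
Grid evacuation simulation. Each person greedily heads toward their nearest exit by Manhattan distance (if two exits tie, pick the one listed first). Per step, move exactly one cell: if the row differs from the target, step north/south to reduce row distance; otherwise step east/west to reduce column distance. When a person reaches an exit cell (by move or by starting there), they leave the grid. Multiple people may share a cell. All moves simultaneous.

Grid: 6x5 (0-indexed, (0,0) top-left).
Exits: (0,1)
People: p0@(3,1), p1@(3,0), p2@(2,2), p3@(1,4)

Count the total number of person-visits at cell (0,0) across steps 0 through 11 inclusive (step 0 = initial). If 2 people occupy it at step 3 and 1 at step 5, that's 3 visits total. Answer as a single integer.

Answer: 1

Derivation:
Step 0: p0@(3,1) p1@(3,0) p2@(2,2) p3@(1,4) -> at (0,0): 0 [-], cum=0
Step 1: p0@(2,1) p1@(2,0) p2@(1,2) p3@(0,4) -> at (0,0): 0 [-], cum=0
Step 2: p0@(1,1) p1@(1,0) p2@(0,2) p3@(0,3) -> at (0,0): 0 [-], cum=0
Step 3: p0@ESC p1@(0,0) p2@ESC p3@(0,2) -> at (0,0): 1 [p1], cum=1
Step 4: p0@ESC p1@ESC p2@ESC p3@ESC -> at (0,0): 0 [-], cum=1
Total visits = 1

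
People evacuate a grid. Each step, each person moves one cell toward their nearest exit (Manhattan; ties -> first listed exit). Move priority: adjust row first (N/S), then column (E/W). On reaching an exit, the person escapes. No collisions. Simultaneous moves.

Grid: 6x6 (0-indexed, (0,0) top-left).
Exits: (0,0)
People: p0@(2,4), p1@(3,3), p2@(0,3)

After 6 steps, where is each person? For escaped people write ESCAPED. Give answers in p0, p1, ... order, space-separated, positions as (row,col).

Step 1: p0:(2,4)->(1,4) | p1:(3,3)->(2,3) | p2:(0,3)->(0,2)
Step 2: p0:(1,4)->(0,4) | p1:(2,3)->(1,3) | p2:(0,2)->(0,1)
Step 3: p0:(0,4)->(0,3) | p1:(1,3)->(0,3) | p2:(0,1)->(0,0)->EXIT
Step 4: p0:(0,3)->(0,2) | p1:(0,3)->(0,2) | p2:escaped
Step 5: p0:(0,2)->(0,1) | p1:(0,2)->(0,1) | p2:escaped
Step 6: p0:(0,1)->(0,0)->EXIT | p1:(0,1)->(0,0)->EXIT | p2:escaped

ESCAPED ESCAPED ESCAPED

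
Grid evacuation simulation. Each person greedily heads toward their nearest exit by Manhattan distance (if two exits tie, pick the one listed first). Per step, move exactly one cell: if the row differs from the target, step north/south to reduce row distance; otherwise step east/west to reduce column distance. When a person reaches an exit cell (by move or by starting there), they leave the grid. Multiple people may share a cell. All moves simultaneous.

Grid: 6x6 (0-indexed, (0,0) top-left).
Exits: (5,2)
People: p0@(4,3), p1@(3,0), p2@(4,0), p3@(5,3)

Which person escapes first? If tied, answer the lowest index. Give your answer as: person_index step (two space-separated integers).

Answer: 3 1

Derivation:
Step 1: p0:(4,3)->(5,3) | p1:(3,0)->(4,0) | p2:(4,0)->(5,0) | p3:(5,3)->(5,2)->EXIT
Step 2: p0:(5,3)->(5,2)->EXIT | p1:(4,0)->(5,0) | p2:(5,0)->(5,1) | p3:escaped
Step 3: p0:escaped | p1:(5,0)->(5,1) | p2:(5,1)->(5,2)->EXIT | p3:escaped
Step 4: p0:escaped | p1:(5,1)->(5,2)->EXIT | p2:escaped | p3:escaped
Exit steps: [2, 4, 3, 1]
First to escape: p3 at step 1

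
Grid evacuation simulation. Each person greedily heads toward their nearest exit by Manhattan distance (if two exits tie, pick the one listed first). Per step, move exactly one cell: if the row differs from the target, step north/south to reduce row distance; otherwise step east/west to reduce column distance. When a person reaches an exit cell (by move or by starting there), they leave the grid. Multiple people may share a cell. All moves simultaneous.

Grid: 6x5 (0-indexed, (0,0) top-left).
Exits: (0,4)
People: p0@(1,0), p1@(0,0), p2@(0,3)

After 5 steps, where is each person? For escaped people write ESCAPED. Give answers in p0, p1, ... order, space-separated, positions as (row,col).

Step 1: p0:(1,0)->(0,0) | p1:(0,0)->(0,1) | p2:(0,3)->(0,4)->EXIT
Step 2: p0:(0,0)->(0,1) | p1:(0,1)->(0,2) | p2:escaped
Step 3: p0:(0,1)->(0,2) | p1:(0,2)->(0,3) | p2:escaped
Step 4: p0:(0,2)->(0,3) | p1:(0,3)->(0,4)->EXIT | p2:escaped
Step 5: p0:(0,3)->(0,4)->EXIT | p1:escaped | p2:escaped

ESCAPED ESCAPED ESCAPED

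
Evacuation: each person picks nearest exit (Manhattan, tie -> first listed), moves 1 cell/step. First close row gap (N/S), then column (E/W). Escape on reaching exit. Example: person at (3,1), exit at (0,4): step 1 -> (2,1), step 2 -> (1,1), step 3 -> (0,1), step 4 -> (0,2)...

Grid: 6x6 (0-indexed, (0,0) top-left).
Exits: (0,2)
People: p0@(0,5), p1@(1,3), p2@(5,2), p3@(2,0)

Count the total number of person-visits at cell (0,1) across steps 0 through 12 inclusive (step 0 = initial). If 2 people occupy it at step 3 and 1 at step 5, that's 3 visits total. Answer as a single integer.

Step 0: p0@(0,5) p1@(1,3) p2@(5,2) p3@(2,0) -> at (0,1): 0 [-], cum=0
Step 1: p0@(0,4) p1@(0,3) p2@(4,2) p3@(1,0) -> at (0,1): 0 [-], cum=0
Step 2: p0@(0,3) p1@ESC p2@(3,2) p3@(0,0) -> at (0,1): 0 [-], cum=0
Step 3: p0@ESC p1@ESC p2@(2,2) p3@(0,1) -> at (0,1): 1 [p3], cum=1
Step 4: p0@ESC p1@ESC p2@(1,2) p3@ESC -> at (0,1): 0 [-], cum=1
Step 5: p0@ESC p1@ESC p2@ESC p3@ESC -> at (0,1): 0 [-], cum=1
Total visits = 1

Answer: 1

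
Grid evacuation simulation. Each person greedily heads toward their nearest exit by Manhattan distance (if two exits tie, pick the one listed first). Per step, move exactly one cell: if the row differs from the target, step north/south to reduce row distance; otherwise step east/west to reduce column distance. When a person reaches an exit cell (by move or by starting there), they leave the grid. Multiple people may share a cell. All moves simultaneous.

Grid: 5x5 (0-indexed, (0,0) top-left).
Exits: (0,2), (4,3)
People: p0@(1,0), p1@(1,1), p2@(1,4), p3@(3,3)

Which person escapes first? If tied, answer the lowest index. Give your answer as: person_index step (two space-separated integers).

Step 1: p0:(1,0)->(0,0) | p1:(1,1)->(0,1) | p2:(1,4)->(0,4) | p3:(3,3)->(4,3)->EXIT
Step 2: p0:(0,0)->(0,1) | p1:(0,1)->(0,2)->EXIT | p2:(0,4)->(0,3) | p3:escaped
Step 3: p0:(0,1)->(0,2)->EXIT | p1:escaped | p2:(0,3)->(0,2)->EXIT | p3:escaped
Exit steps: [3, 2, 3, 1]
First to escape: p3 at step 1

Answer: 3 1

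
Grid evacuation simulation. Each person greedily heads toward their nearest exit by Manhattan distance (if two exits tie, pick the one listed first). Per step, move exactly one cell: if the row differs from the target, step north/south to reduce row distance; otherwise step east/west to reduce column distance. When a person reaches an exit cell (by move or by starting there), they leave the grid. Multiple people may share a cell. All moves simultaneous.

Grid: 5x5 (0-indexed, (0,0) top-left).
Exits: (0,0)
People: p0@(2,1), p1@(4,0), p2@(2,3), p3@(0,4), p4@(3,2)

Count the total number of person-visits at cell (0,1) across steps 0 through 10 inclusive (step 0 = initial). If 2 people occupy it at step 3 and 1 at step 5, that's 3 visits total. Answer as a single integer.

Answer: 4

Derivation:
Step 0: p0@(2,1) p1@(4,0) p2@(2,3) p3@(0,4) p4@(3,2) -> at (0,1): 0 [-], cum=0
Step 1: p0@(1,1) p1@(3,0) p2@(1,3) p3@(0,3) p4@(2,2) -> at (0,1): 0 [-], cum=0
Step 2: p0@(0,1) p1@(2,0) p2@(0,3) p3@(0,2) p4@(1,2) -> at (0,1): 1 [p0], cum=1
Step 3: p0@ESC p1@(1,0) p2@(0,2) p3@(0,1) p4@(0,2) -> at (0,1): 1 [p3], cum=2
Step 4: p0@ESC p1@ESC p2@(0,1) p3@ESC p4@(0,1) -> at (0,1): 2 [p2,p4], cum=4
Step 5: p0@ESC p1@ESC p2@ESC p3@ESC p4@ESC -> at (0,1): 0 [-], cum=4
Total visits = 4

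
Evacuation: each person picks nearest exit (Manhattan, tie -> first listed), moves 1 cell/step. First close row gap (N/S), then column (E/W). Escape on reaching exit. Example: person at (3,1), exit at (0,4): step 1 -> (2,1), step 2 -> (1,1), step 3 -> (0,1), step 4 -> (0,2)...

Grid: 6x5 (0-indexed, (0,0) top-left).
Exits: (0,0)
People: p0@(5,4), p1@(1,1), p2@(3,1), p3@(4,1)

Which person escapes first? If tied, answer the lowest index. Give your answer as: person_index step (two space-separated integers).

Answer: 1 2

Derivation:
Step 1: p0:(5,4)->(4,4) | p1:(1,1)->(0,1) | p2:(3,1)->(2,1) | p3:(4,1)->(3,1)
Step 2: p0:(4,4)->(3,4) | p1:(0,1)->(0,0)->EXIT | p2:(2,1)->(1,1) | p3:(3,1)->(2,1)
Step 3: p0:(3,4)->(2,4) | p1:escaped | p2:(1,1)->(0,1) | p3:(2,1)->(1,1)
Step 4: p0:(2,4)->(1,4) | p1:escaped | p2:(0,1)->(0,0)->EXIT | p3:(1,1)->(0,1)
Step 5: p0:(1,4)->(0,4) | p1:escaped | p2:escaped | p3:(0,1)->(0,0)->EXIT
Step 6: p0:(0,4)->(0,3) | p1:escaped | p2:escaped | p3:escaped
Step 7: p0:(0,3)->(0,2) | p1:escaped | p2:escaped | p3:escaped
Step 8: p0:(0,2)->(0,1) | p1:escaped | p2:escaped | p3:escaped
Step 9: p0:(0,1)->(0,0)->EXIT | p1:escaped | p2:escaped | p3:escaped
Exit steps: [9, 2, 4, 5]
First to escape: p1 at step 2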